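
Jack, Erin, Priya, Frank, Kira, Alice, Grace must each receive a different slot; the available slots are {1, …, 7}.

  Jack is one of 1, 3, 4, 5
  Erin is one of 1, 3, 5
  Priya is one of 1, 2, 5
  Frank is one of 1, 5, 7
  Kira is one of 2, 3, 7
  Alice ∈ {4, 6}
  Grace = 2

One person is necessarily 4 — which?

Jack

Grace must be 2 (only option left). Strike 2 from Priya, Kira.
The 6 still-open variables together cover exactly {1, 3, 4, 5, 6, 7} — 6 values for 6 variables — and 6 appears only in Alice's list, so Alice = 6.
Among the 5 still-open variables, 4 fits only Jack (and all 5 values in {1, 3, 4, 5, 7} must be used), so Jack = 4.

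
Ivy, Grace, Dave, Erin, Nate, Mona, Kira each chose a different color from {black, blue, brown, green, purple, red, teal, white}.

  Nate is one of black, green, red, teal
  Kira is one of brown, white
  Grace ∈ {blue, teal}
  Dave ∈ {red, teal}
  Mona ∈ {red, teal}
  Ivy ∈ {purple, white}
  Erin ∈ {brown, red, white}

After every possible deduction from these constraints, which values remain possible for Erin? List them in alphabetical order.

brown, white

Dave and Mona between them cover only {red, teal} — a naked pair. Remove those values from Grace, Erin, Nate.
Grace has just one choice, so Grace = blue.
The 2 variables Erin and Kira are confined to {brown, white}, which locks those values in; drop them from Ivy.
That leaves Ivy = purple.
No further eliminations apply; Erin can still be any of brown, white.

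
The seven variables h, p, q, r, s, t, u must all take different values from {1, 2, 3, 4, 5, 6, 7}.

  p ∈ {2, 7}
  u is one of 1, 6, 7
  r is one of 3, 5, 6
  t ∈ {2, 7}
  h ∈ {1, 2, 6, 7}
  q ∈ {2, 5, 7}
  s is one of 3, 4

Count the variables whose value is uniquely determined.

The 7 variables together cover exactly {1, 2, 3, 4, 5, 6, 7} — 7 values for 7 variables — and 4 appears only in s's list, so s = 4.
Among the 6 still-open variables, 3 fits only r (and all 6 values in {1, 2, 3, 5, 6, 7} must be used), so r = 3.
The 5 still-open variables draw from only 5 values {1, 2, 5, 6, 7}, so each is used; only q can be 5, hence q = 5.
p and t share exactly the 2 values {2, 7}; by pigeonhole those values go to them, so strike 2, 7 from h, u.
Determined: q=5, r=3, s=4. The other variables each still have more than one consistent value. That makes 3.

3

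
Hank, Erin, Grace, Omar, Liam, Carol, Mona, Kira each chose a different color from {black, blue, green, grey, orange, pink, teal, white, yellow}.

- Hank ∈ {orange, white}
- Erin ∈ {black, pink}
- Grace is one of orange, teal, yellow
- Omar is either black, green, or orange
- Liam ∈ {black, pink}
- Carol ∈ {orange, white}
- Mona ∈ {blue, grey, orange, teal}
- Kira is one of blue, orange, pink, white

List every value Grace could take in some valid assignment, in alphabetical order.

teal, yellow

Hank and Carol share exactly the 2 values {orange, white}; by pigeonhole those values go to them, so strike orange, white from Grace, Omar, Mona, Kira.
The 2 variables Erin and Liam are confined to {black, pink}, which locks those values in; drop them from Omar, Kira.
Omar has just one choice, so Omar = green.
Kira has just one choice, so Kira = blue. Strike blue from Mona.
No further eliminations apply; Grace can still be any of teal, yellow.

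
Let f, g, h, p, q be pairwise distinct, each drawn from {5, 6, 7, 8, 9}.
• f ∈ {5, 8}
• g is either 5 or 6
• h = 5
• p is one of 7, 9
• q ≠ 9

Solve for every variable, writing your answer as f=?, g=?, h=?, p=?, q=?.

h has just one choice, so h = 5. Eliminate 5 elsewhere: f, g, q.
f must be 8 (only option left). So q can't be 8.
g's domain is down to {6}, so g = 6. So q can't be 6.
q has just one choice, so q = 7. So p can't be 7.
p has just one choice, so p = 9.

f=8, g=6, h=5, p=9, q=7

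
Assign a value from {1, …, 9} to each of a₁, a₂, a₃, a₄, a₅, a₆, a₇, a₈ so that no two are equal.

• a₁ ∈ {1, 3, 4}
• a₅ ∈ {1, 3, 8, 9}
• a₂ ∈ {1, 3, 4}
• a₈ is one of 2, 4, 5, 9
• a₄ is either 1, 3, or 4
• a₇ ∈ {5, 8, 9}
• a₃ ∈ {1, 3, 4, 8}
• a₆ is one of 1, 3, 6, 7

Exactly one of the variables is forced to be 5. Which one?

a₁, a₂, a₄ between them cover only {1, 3, 4} — a naked triple. Remove those values from a₃, a₅, a₆, a₈.
a₃'s domain is down to {8}, so a₃ = 8. So a₅, a₇ can't be 8.
a₅ must be 9 (only option left). Remove 9 from a₇, a₈.
So 5 goes to a₇.

a₇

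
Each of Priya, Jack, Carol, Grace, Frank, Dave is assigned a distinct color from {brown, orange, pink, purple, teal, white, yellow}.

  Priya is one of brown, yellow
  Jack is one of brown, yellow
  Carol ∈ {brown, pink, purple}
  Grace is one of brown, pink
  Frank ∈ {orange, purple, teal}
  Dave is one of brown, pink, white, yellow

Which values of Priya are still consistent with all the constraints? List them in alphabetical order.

brown, yellow

Priya and Jack share exactly the 2 values {brown, yellow}; by pigeonhole those values go to them, so strike brown, yellow from Carol, Grace, Dave.
Grace has just one choice, so Grace = pink. So Carol, Dave can't be pink.
Dave must be white (only option left).
Carol must be purple (only option left). Eliminate purple elsewhere: Frank.
No further eliminations apply; Priya can still be any of brown, yellow.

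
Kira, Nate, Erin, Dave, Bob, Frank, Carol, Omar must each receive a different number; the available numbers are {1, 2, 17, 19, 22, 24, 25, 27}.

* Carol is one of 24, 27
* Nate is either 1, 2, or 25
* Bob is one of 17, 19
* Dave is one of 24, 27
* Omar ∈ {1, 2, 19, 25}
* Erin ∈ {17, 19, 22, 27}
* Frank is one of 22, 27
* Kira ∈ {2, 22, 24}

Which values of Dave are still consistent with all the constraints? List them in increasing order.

Dave and Carol share exactly the 2 values {24, 27}; by pigeonhole those values go to them, so strike 24, 27 from Kira, Erin, Frank.
Frank's domain is down to {22}, so Frank = 22. Remove 22 from Kira, Erin.
Kira has just one choice, so Kira = 2. So Nate, Omar can't be 2.
Erin and Bob between them cover only {17, 19} — a naked pair. Remove those values from Omar.
No further eliminations apply; Dave can still be any of 24, 27.

24, 27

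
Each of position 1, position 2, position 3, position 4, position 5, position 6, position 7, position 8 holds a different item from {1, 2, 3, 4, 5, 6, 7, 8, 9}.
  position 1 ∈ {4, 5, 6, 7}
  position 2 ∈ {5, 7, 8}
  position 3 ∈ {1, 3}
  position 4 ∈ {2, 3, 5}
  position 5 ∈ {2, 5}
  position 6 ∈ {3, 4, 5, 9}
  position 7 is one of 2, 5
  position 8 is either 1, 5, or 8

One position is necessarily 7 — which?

The 2 variables position 5 and position 7 are confined to {2, 5}, which locks those values in; drop them from position 1, position 2, position 4, position 6, position 8.
That leaves position 4 = 3. Eliminate 3 elsewhere: position 3, position 6.
position 3 has just one choice, so position 3 = 1. Remove 1 from position 8.
position 8 has just one choice, so position 8 = 8. Strike 8 from position 2.
So 7 goes to position 2.

position 2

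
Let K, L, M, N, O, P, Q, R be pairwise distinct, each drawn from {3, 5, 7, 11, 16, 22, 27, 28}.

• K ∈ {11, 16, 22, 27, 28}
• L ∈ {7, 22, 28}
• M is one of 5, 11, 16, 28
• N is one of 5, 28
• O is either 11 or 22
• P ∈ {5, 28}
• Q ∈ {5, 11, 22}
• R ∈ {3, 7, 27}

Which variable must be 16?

M

Among the 8 variables, 3 fits only R (and all 8 values in {3, 5, 7, 11, 16, 22, 27, 28} must be used), so R = 3.
The 7 still-open variables together cover exactly {5, 7, 11, 16, 22, 27, 28} — 7 values for 7 variables — and 7 appears only in L's list, so L = 7.
The 6 still-open variables draw from only 6 values {5, 11, 16, 22, 27, 28}, so each is used; only K can be 27, hence K = 27.
The 5 still-open variables draw from only 5 values {5, 11, 16, 22, 28}, so each is used; only M can be 16, hence M = 16.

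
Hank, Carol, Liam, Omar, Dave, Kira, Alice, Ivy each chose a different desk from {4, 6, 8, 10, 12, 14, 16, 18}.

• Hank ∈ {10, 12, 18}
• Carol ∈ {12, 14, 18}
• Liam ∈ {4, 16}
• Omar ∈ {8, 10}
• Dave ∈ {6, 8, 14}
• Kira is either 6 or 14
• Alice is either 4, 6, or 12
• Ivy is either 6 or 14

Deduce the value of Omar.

Among the 8 variables, 16 fits only Liam (and all 8 values in {4, 6, 8, 10, 12, 14, 16, 18} must be used), so Liam = 16.
The 7 still-open variables together cover exactly {4, 6, 8, 10, 12, 14, 18} — 7 values for 7 variables — and 4 appears only in Alice's list, so Alice = 4.
Kira and Ivy between them cover only {6, 14} — a naked pair. Remove those values from Carol, Dave.
Dave has just one choice, so Dave = 8. Strike 8 from Omar.
So Omar = 10.

10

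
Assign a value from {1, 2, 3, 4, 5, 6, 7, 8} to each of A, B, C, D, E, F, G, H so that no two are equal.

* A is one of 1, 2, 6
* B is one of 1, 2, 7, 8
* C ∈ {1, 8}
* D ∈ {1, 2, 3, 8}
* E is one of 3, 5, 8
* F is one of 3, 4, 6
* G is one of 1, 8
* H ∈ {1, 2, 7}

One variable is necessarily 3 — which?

D

The 8 variables draw from only 8 values {1, 2, 3, 4, 5, 6, 7, 8}, so each is used; only F can be 4, hence F = 4.
Among the 7 still-open variables, 5 fits only E (and all 7 values in {1, 2, 3, 5, 6, 7, 8} must be used), so E = 5.
Among the 6 still-open variables, 3 fits only D (and all 6 values in {1, 2, 3, 6, 7, 8} must be used), so D = 3.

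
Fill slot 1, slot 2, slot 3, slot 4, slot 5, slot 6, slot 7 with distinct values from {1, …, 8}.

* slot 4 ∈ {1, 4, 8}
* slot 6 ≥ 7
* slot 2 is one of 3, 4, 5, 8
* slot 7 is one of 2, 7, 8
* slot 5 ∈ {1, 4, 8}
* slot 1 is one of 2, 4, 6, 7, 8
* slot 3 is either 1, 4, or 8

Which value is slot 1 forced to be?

6

slot 3, slot 4, slot 5 share exactly the 3 values {1, 4, 8}; by pigeonhole those values go to them, so strike 1, 4, 8 from slot 1, slot 2, slot 6, slot 7.
slot 6's domain is down to {7}, so slot 6 = 7. Remove 7 from slot 1, slot 7.
slot 7's domain is down to {2}, so slot 7 = 2. Strike 2 from slot 1.
So slot 1 = 6.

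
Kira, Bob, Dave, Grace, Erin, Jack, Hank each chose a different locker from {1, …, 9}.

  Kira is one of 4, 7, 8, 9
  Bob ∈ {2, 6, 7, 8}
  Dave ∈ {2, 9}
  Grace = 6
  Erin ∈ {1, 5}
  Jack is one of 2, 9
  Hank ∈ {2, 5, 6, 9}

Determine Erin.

Grace's domain is down to {6}, so Grace = 6. Remove 6 from Bob, Hank.
The 2 variables Dave and Jack are confined to {2, 9}, which locks those values in; drop them from Kira, Bob, Hank.
Hank has just one choice, so Hank = 5. Remove 5 from Erin.
So Erin = 1.

1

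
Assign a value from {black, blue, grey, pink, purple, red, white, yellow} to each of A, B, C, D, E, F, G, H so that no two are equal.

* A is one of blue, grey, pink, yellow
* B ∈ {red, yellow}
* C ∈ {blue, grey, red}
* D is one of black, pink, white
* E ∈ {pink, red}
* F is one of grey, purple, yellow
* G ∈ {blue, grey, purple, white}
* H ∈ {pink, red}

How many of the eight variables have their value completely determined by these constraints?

4

The 8 variables together cover exactly {black, blue, grey, pink, purple, red, white, yellow} — 8 values for 8 variables — and black appears only in D's list, so D = black.
The 7 still-open variables together cover exactly {blue, grey, pink, purple, red, white, yellow} — 7 values for 7 variables — and white appears only in G's list, so G = white.
The 6 still-open variables together cover exactly {blue, grey, pink, purple, red, yellow} — 6 values for 6 variables — and purple appears only in F's list, so F = purple.
E and H between them cover only {pink, red} — a naked pair. Remove those values from A, B, C.
B must be yellow (only option left). So A can't be yellow.
Determined: B=yellow, D=black, F=purple, G=white. The other variables each still have more than one consistent value. That makes 4.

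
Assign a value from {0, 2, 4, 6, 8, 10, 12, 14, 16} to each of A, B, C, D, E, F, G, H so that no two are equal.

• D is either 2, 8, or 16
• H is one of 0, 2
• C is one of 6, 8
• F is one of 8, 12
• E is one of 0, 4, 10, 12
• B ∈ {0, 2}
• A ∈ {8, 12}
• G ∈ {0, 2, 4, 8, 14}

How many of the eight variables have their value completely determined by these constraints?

A and F share exactly the 2 values {8, 12}; by pigeonhole those values go to them, so strike 8, 12 from C, D, E, G.
C must be 6 (only option left).
B and H share exactly the 2 values {0, 2}; by pigeonhole those values go to them, so strike 0, 2 from D, E, G.
That leaves D = 16.
Determined: C=6, D=16. The other variables each still have more than one consistent value. That makes 2.

2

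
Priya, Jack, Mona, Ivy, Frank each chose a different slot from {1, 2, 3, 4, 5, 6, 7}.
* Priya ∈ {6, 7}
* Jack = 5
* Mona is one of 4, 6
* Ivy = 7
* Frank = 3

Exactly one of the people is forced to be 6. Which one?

Priya

Jack's domain is down to {5}, so Jack = 5.
Ivy has just one choice, so Ivy = 7. Eliminate 7 elsewhere: Priya.
So 6 goes to Priya.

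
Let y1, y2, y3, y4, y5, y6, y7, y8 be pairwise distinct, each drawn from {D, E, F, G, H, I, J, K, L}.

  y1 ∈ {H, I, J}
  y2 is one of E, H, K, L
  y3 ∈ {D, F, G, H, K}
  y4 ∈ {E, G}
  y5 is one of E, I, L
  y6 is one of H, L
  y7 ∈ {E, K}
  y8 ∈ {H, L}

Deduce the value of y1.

J

y6 and y8 share exactly the 2 values {H, L}; by pigeonhole those values go to them, so strike H, L from y1, y2, y3, y5.
The 2 variables y2 and y7 are confined to {E, K}, which locks those values in; drop them from y3, y4, y5.
y4 has just one choice, so y4 = G. Strike G from y3.
y5's domain is down to {I}, so y5 = I. Remove I from y1.
So y1 = J.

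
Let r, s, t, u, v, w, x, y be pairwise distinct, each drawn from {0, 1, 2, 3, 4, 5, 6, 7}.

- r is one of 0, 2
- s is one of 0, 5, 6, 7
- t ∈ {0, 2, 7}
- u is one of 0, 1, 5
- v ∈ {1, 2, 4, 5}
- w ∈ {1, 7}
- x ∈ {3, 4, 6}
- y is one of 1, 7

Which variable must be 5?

The 8 variables draw from only 8 values {0, 1, 2, 3, 4, 5, 6, 7}, so each is used; only x can be 3, hence x = 3.
Among the 7 still-open variables, 4 fits only v (and all 7 values in {0, 1, 2, 4, 5, 6, 7} must be used), so v = 4.
Among the 6 still-open variables, 6 fits only s (and all 6 values in {0, 1, 2, 5, 6, 7} must be used), so s = 6.
The 5 still-open variables together cover exactly {0, 1, 2, 5, 7} — 5 values for 5 variables — and 5 appears only in u's list, so u = 5.

u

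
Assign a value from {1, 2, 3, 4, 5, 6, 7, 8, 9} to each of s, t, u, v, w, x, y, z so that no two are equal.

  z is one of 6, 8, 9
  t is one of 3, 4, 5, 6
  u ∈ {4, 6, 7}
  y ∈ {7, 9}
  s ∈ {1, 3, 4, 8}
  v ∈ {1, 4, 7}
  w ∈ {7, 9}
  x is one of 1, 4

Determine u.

Among the 8 variables, 5 fits only t (and all 8 values in {1, 3, 4, 5, 6, 7, 8, 9} must be used), so t = 5.
The 7 still-open variables draw from only 7 values {1, 3, 4, 6, 7, 8, 9}, so each is used; only s can be 3, hence s = 3.
The 6 still-open variables draw from only 6 values {1, 4, 6, 7, 8, 9}, so each is used; only z can be 8, hence z = 8.
The 5 still-open variables together cover exactly {1, 4, 6, 7, 9} — 5 values for 5 variables — and 6 appears only in u's list, so u = 6.

6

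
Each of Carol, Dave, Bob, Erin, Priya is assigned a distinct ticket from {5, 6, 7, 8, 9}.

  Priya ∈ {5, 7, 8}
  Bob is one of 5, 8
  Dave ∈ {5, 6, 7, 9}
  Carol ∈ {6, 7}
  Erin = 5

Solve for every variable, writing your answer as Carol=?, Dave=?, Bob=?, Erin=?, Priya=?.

Erin's domain is down to {5}, so Erin = 5. Remove 5 from Dave, Bob, Priya.
Bob has just one choice, so Bob = 8. Remove 8 from Priya.
Priya has just one choice, so Priya = 7. Eliminate 7 elsewhere: Carol, Dave.
Carol must be 6 (only option left). Eliminate 6 elsewhere: Dave.
That leaves Dave = 9.

Carol=6, Dave=9, Bob=8, Erin=5, Priya=7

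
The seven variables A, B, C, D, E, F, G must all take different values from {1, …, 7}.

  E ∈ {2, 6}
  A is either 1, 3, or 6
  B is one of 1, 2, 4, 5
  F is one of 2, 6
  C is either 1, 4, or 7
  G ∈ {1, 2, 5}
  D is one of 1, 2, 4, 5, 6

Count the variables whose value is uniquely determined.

2

The 7 variables draw from only 7 values {1, 2, 3, 4, 5, 6, 7}, so each is used; only A can be 3, hence A = 3.
The 6 still-open variables together cover exactly {1, 2, 4, 5, 6, 7} — 6 values for 6 variables — and 7 appears only in C's list, so C = 7.
E and F between them cover only {2, 6} — a naked pair. Remove those values from B, D, G.
Determined: A=3, C=7. The other variables each still have more than one consistent value. That makes 2.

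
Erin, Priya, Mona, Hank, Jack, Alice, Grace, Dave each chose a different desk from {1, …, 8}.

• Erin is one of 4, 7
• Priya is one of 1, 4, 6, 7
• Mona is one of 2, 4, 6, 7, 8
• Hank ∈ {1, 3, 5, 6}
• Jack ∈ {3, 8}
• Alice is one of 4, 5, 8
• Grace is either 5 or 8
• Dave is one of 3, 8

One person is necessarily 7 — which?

Erin

The 8 variables draw from only 8 values {1, 2, 3, 4, 5, 6, 7, 8}, so each is used; only Mona can be 2, hence Mona = 2.
The 2 variables Jack and Dave are confined to {3, 8}, which locks those values in; drop them from Hank, Alice, Grace.
Grace's domain is down to {5}, so Grace = 5. So Hank, Alice can't be 5.
Alice has just one choice, so Alice = 4. Remove 4 from Erin, Priya.
So 7 goes to Erin.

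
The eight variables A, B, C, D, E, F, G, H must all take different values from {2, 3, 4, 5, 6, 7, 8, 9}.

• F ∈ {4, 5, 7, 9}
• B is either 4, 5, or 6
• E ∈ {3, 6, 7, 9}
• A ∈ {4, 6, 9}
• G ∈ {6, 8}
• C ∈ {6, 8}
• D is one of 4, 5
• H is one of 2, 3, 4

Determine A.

The 8 variables draw from only 8 values {2, 3, 4, 5, 6, 7, 8, 9}, so each is used; only H can be 2, hence H = 2.
The 7 still-open variables draw from only 7 values {3, 4, 5, 6, 7, 8, 9}, so each is used; only E can be 3, hence E = 3.
The 6 still-open variables draw from only 6 values {4, 5, 6, 7, 8, 9}, so each is used; only F can be 7, hence F = 7.
The 5 still-open variables together cover exactly {4, 5, 6, 8, 9} — 5 values for 5 variables — and 9 appears only in A's list, so A = 9.

9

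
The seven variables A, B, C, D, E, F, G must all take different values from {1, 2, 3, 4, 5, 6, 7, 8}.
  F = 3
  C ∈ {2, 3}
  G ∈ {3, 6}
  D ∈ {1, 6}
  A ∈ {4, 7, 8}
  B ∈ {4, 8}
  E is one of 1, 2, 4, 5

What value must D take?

F has just one choice, so F = 3. Eliminate 3 elsewhere: C, G.
That leaves G = 6. Remove 6 from D.
So D = 1.

1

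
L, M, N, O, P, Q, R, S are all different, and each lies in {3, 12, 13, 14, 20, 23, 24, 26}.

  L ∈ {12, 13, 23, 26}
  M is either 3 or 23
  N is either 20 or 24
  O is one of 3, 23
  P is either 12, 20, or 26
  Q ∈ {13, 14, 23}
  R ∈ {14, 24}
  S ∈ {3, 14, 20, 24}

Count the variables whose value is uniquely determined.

The 2 variables M and O are confined to {3, 23}, which locks those values in; drop them from L, Q, S.
N, R, S share exactly the 3 values {14, 20, 24}; by pigeonhole those values go to them, so strike 14, 20, 24 from P, Q.
Q must be 13 (only option left). Remove 13 from L.
Determined: Q=13. The other variables each still have more than one consistent value. That makes 1.

1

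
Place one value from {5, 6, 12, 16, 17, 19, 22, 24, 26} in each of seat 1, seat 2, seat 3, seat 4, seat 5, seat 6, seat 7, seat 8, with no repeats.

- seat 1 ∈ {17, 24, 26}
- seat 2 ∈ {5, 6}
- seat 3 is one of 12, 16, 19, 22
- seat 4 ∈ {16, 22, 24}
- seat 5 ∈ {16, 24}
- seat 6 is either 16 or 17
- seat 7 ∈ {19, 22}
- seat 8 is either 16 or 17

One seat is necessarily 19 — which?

seat 7

seat 6 and seat 8 share exactly the 2 values {16, 17}; by pigeonhole those values go to them, so strike 16, 17 from seat 1, seat 3, seat 4, seat 5.
seat 5 must be 24 (only option left). Strike 24 from seat 1, seat 4.
seat 1 has just one choice, so seat 1 = 26.
That leaves seat 4 = 22. So seat 3, seat 7 can't be 22.
So 19 goes to seat 7.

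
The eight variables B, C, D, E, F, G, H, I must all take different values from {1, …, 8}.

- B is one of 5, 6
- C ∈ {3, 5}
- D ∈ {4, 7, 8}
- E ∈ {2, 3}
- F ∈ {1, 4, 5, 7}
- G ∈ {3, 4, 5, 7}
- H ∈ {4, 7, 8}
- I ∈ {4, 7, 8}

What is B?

6

Among the 8 variables, 1 fits only F (and all 8 values in {1, 2, 3, 4, 5, 6, 7, 8} must be used), so F = 1.
The 7 still-open variables together cover exactly {2, 3, 4, 5, 6, 7, 8} — 7 values for 7 variables — and 2 appears only in E's list, so E = 2.
The 6 still-open variables draw from only 6 values {3, 4, 5, 6, 7, 8}, so each is used; only B can be 6, hence B = 6.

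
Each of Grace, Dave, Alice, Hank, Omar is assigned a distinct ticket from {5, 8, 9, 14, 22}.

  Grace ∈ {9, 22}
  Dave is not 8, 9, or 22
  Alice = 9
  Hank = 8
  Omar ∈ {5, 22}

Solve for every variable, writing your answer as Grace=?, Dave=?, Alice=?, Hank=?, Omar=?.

Alice must be 9 (only option left). Strike 9 from Grace.
Hank must be 8 (only option left).
Grace must be 22 (only option left). Eliminate 22 elsewhere: Omar.
Omar's domain is down to {5}, so Omar = 5. Eliminate 5 elsewhere: Dave.
Dave's domain is down to {14}, so Dave = 14.

Grace=22, Dave=14, Alice=9, Hank=8, Omar=5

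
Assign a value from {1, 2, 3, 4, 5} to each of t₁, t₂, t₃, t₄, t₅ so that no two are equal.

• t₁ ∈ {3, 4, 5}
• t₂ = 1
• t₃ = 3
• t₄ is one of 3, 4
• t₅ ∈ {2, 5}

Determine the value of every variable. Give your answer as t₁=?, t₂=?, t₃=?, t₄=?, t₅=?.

t₁=5, t₂=1, t₃=3, t₄=4, t₅=2

t₂ must be 1 (only option left).
t₃'s domain is down to {3}, so t₃ = 3. Strike 3 from t₁, t₄.
t₄ has just one choice, so t₄ = 4. Remove 4 from t₁.
t₁'s domain is down to {5}, so t₁ = 5. So t₅ can't be 5.
t₅ has just one choice, so t₅ = 2.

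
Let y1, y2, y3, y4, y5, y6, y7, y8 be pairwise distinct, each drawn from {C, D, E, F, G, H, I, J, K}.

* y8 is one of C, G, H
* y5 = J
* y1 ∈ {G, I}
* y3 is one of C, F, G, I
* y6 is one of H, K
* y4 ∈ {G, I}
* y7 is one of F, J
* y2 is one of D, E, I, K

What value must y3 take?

y5 has just one choice, so y5 = J. Strike J from y7.
y7's domain is down to {F}, so y7 = F. Eliminate F elsewhere: y3.
The 2 variables y1 and y4 are confined to {G, I}, which locks those values in; drop them from y2, y3, y8.
So y3 = C.

C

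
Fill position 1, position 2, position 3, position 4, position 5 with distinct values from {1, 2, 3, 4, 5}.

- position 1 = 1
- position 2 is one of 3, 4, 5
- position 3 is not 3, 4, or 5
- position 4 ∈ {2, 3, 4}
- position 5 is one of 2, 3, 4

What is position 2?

5

position 1 must be 1 (only option left). Remove 1 from position 3.
position 3's domain is down to {2}, so position 3 = 2. Eliminate 2 elsewhere: position 4, position 5.
The 3 still-open variables together cover exactly {3, 4, 5} — 3 values for 3 variables — and 5 appears only in position 2's list, so position 2 = 5.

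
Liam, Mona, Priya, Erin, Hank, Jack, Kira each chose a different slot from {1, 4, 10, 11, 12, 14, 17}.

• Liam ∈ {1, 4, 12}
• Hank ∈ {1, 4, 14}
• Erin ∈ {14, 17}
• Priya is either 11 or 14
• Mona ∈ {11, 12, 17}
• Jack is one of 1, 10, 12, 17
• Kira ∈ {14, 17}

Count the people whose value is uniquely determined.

Among the 7 variables, 10 fits only Jack (and all 7 values in {1, 4, 10, 11, 12, 14, 17} must be used), so Jack = 10.
The 2 variables Erin and Kira are confined to {14, 17}, which locks those values in; drop them from Mona, Priya, Hank.
Priya's domain is down to {11}, so Priya = 11. Strike 11 from Mona.
Mona has just one choice, so Mona = 12. Eliminate 12 elsewhere: Liam.
Determined: Mona=12, Priya=11, Jack=10. The other people each still have more than one consistent value. That makes 3.

3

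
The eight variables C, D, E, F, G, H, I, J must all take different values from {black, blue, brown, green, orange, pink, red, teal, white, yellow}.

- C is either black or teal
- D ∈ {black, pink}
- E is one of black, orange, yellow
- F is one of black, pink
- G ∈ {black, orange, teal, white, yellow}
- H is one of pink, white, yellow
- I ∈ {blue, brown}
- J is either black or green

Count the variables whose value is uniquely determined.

2

The 2 variables D and F are confined to {black, pink}, which locks those values in; drop them from C, E, G, H, J.
That leaves C = teal. Eliminate teal elsewhere: G.
That leaves J = green.
Determined: C=teal, J=green. The other variables each still have more than one consistent value. That makes 2.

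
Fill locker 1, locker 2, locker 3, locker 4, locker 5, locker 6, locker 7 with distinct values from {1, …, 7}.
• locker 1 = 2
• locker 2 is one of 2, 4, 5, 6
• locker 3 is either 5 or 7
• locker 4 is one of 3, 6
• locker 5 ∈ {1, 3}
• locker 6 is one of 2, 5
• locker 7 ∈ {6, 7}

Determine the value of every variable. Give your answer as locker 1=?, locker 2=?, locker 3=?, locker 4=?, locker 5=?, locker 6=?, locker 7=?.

locker 1's domain is down to {2}, so locker 1 = 2. Strike 2 from locker 2, locker 6.
locker 6's domain is down to {5}, so locker 6 = 5. So locker 2, locker 3 can't be 5.
locker 3's domain is down to {7}, so locker 3 = 7. So locker 7 can't be 7.
That leaves locker 7 = 6. Strike 6 from locker 2, locker 4.
locker 2 must be 4 (only option left).
locker 4's domain is down to {3}, so locker 4 = 3. Remove 3 from locker 5.
That leaves locker 5 = 1.

locker 1=2, locker 2=4, locker 3=7, locker 4=3, locker 5=1, locker 6=5, locker 7=6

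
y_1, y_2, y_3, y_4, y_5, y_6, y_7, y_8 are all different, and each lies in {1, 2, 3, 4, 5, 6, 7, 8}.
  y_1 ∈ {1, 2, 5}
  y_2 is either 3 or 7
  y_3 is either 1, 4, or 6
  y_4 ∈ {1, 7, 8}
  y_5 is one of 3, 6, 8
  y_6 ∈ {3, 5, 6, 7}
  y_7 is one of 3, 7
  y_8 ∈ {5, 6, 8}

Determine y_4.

1

The 8 variables draw from only 8 values {1, 2, 3, 4, 5, 6, 7, 8}, so each is used; only y_1 can be 2, hence y_1 = 2.
The 7 still-open variables draw from only 7 values {1, 3, 4, 5, 6, 7, 8}, so each is used; only y_3 can be 4, hence y_3 = 4.
The 6 still-open variables draw from only 6 values {1, 3, 5, 6, 7, 8}, so each is used; only y_4 can be 1, hence y_4 = 1.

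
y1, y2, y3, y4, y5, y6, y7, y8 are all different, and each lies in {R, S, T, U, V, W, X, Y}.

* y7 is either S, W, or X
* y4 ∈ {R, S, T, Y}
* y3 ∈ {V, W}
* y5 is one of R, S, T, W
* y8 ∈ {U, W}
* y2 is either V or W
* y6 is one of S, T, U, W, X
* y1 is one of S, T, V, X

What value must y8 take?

U

The 8 variables together cover exactly {R, S, T, U, V, W, X, Y} — 8 values for 8 variables — and Y appears only in y4's list, so y4 = Y.
Among the 7 still-open variables, R fits only y5 (and all 7 values in {R, S, T, U, V, W, X} must be used), so y5 = R.
y2 and y3 share exactly the 2 values {V, W}; by pigeonhole those values go to them, so strike V, W from y1, y6, y7, y8.
So y8 = U.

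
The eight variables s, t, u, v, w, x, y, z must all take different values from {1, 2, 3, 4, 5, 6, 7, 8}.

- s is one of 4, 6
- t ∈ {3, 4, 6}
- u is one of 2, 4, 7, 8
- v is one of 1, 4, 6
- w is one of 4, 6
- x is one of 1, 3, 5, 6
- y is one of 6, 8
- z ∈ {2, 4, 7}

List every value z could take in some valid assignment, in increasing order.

2, 7

The 8 variables draw from only 8 values {1, 2, 3, 4, 5, 6, 7, 8}, so each is used; only x can be 5, hence x = 5.
Among the 7 still-open variables, 1 fits only v (and all 7 values in {1, 2, 3, 4, 6, 7, 8} must be used), so v = 1.
Among the 6 still-open variables, 3 fits only t (and all 6 values in {2, 3, 4, 6, 7, 8} must be used), so t = 3.
The 2 variables s and w are confined to {4, 6}, which locks those values in; drop them from u, y, z.
That leaves y = 8. Strike 8 from u.
No further eliminations apply; z can still be any of 2, 7.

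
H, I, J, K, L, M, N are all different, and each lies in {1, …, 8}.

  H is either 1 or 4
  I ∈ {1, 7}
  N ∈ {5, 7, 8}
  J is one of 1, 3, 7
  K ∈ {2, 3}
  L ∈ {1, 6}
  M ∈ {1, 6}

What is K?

The 2 variables L and M are confined to {1, 6}, which locks those values in; drop them from H, I, J.
That leaves H = 4.
I has just one choice, so I = 7. Remove 7 from J, N.
That leaves J = 3. So K can't be 3.
So K = 2.

2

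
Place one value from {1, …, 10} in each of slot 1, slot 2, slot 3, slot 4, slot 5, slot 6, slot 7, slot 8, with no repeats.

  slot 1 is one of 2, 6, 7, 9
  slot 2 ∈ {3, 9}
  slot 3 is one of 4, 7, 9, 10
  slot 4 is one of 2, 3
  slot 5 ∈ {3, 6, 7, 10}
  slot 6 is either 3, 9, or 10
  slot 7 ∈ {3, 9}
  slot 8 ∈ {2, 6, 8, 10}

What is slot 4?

The 8 variables draw from only 8 values {2, 3, 4, 6, 7, 8, 9, 10}, so each is used; only slot 3 can be 4, hence slot 3 = 4.
The 7 still-open variables draw from only 7 values {2, 3, 6, 7, 8, 9, 10}, so each is used; only slot 8 can be 8, hence slot 8 = 8.
The 2 variables slot 2 and slot 7 are confined to {3, 9}, which locks those values in; drop them from slot 1, slot 4, slot 5, slot 6.
So slot 4 = 2.

2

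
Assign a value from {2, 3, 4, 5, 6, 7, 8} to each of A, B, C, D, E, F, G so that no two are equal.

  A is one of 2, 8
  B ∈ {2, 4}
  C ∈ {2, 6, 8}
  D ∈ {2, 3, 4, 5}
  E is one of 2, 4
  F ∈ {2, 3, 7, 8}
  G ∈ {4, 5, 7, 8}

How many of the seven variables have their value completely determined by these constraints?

The 7 variables together cover exactly {2, 3, 4, 5, 6, 7, 8} — 7 values for 7 variables — and 6 appears only in C's list, so C = 6.
B and E between them cover only {2, 4} — a naked pair. Remove those values from A, D, F, G.
A's domain is down to {8}, so A = 8. Remove 8 from F, G.
Determined: A=8, C=6. The other variables each still have more than one consistent value. That makes 2.

2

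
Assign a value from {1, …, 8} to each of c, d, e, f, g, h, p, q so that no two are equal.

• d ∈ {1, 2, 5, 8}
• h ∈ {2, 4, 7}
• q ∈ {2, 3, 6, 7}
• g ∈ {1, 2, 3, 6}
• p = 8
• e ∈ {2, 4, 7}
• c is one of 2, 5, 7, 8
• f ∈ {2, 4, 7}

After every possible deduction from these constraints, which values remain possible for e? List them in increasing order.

p must be 8 (only option left). Remove 8 from c, d.
The 3 variables e, f, h are confined to {2, 4, 7}, which locks those values in; drop them from c, d, g, q.
That leaves c = 5. Eliminate 5 elsewhere: d.
d's domain is down to {1}, so d = 1. Remove 1 from g.
No further eliminations apply; e can still be any of 2, 4, 7.

2, 4, 7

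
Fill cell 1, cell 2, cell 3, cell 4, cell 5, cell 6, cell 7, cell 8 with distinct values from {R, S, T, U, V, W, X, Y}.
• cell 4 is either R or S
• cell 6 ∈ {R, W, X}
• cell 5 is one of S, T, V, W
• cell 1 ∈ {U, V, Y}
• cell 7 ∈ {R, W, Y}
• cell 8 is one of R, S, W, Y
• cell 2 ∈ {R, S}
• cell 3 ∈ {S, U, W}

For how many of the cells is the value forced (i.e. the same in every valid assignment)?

The 8 variables draw from only 8 values {R, S, T, U, V, W, X, Y}, so each is used; only cell 5 can be T, hence cell 5 = T.
Among the 7 still-open variables, V fits only cell 1 (and all 7 values in {R, S, U, V, W, X, Y} must be used), so cell 1 = V.
The 6 still-open variables together cover exactly {R, S, U, W, X, Y} — 6 values for 6 variables — and U appears only in cell 3's list, so cell 3 = U.
The 5 still-open variables together cover exactly {R, S, W, X, Y} — 5 values for 5 variables — and X appears only in cell 6's list, so cell 6 = X.
cell 2 and cell 4 between them cover only {R, S} — a naked pair. Remove those values from cell 7, cell 8.
Determined: cell 1=V, cell 3=U, cell 5=T, cell 6=X. The other cells each still have more than one consistent value. That makes 4.

4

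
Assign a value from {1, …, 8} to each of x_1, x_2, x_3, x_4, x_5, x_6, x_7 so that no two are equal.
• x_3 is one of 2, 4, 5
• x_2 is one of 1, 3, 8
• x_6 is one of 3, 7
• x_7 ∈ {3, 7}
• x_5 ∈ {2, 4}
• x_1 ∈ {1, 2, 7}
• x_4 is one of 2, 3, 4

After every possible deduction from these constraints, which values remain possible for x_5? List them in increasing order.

2, 4

Among the 7 variables, 5 fits only x_3 (and all 7 values in {1, 2, 3, 4, 5, 7, 8} must be used), so x_3 = 5.
The 6 still-open variables together cover exactly {1, 2, 3, 4, 7, 8} — 6 values for 6 variables — and 8 appears only in x_2's list, so x_2 = 8.
Among the 5 still-open variables, 1 fits only x_1 (and all 5 values in {1, 2, 3, 4, 7} must be used), so x_1 = 1.
The 2 variables x_6 and x_7 are confined to {3, 7}, which locks those values in; drop them from x_4.
No further eliminations apply; x_5 can still be any of 2, 4.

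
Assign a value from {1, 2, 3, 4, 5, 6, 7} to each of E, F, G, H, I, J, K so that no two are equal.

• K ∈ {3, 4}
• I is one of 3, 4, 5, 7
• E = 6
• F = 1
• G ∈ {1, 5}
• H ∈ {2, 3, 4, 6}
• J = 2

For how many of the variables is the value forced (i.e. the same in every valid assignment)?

5

E must be 6 (only option left). Strike 6 from H.
F has just one choice, so F = 1. So G can't be 1.
G has just one choice, so G = 5. Eliminate 5 elsewhere: I.
J has just one choice, so J = 2. Eliminate 2 elsewhere: H.
Among the 3 still-open variables, 7 fits only I (and all 3 values in {3, 4, 7} must be used), so I = 7.
Determined: E=6, F=1, G=5, I=7, J=2. The other variables each still have more than one consistent value. That makes 5.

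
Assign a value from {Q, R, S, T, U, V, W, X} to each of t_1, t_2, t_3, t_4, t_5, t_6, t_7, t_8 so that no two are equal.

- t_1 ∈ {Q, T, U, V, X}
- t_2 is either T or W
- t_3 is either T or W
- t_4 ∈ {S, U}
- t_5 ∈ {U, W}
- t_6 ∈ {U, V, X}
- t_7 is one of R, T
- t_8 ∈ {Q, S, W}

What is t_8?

Q

The 8 variables together cover exactly {Q, R, S, T, U, V, W, X} — 8 values for 8 variables — and R appears only in t_7's list, so t_7 = R.
t_2 and t_3 share exactly the 2 values {T, W}; by pigeonhole those values go to them, so strike T, W from t_1, t_5, t_8.
t_5's domain is down to {U}, so t_5 = U. Remove U from t_1, t_4, t_6.
That leaves t_4 = S. Remove S from t_8.
So t_8 = Q.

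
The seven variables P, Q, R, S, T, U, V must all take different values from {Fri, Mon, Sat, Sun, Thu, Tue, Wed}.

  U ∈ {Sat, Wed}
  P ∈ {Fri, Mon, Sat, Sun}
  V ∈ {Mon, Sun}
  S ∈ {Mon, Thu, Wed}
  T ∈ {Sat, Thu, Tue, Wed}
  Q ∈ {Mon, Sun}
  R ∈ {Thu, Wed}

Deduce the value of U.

The 7 variables together cover exactly {Fri, Mon, Sat, Sun, Thu, Tue, Wed} — 7 values for 7 variables — and Fri appears only in P's list, so P = Fri.
The 6 still-open variables draw from only 6 values {Mon, Sat, Sun, Thu, Tue, Wed}, so each is used; only T can be Tue, hence T = Tue.
The 5 still-open variables together cover exactly {Mon, Sat, Sun, Thu, Wed} — 5 values for 5 variables — and Sat appears only in U's list, so U = Sat.

Sat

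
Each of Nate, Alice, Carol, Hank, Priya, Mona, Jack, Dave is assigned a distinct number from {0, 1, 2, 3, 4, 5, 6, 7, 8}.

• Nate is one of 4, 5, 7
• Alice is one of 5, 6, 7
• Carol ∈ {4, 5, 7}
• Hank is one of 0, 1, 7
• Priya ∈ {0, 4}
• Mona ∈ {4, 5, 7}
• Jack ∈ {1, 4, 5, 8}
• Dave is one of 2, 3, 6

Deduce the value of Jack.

Nate, Carol, Mona share exactly the 3 values {4, 5, 7}; by pigeonhole those values go to them, so strike 4, 5, 7 from Alice, Hank, Priya, Jack.
That leaves Alice = 6. Eliminate 6 elsewhere: Dave.
Priya's domain is down to {0}, so Priya = 0. Remove 0 from Hank.
Hank's domain is down to {1}, so Hank = 1. Remove 1 from Jack.
So Jack = 8.

8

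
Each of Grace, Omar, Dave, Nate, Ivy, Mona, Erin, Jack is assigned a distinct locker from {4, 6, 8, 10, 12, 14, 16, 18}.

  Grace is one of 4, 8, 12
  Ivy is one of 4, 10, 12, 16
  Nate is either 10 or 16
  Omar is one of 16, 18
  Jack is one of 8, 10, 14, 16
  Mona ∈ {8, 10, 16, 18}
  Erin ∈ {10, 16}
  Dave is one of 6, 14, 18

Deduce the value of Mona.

Among the 8 variables, 6 fits only Dave (and all 8 values in {4, 6, 8, 10, 12, 14, 16, 18} must be used), so Dave = 6.
The 7 still-open variables draw from only 7 values {4, 8, 10, 12, 14, 16, 18}, so each is used; only Jack can be 14, hence Jack = 14.
The 2 variables Nate and Erin are confined to {10, 16}, which locks those values in; drop them from Omar, Ivy, Mona.
Omar has just one choice, so Omar = 18. Strike 18 from Mona.
So Mona = 8.

8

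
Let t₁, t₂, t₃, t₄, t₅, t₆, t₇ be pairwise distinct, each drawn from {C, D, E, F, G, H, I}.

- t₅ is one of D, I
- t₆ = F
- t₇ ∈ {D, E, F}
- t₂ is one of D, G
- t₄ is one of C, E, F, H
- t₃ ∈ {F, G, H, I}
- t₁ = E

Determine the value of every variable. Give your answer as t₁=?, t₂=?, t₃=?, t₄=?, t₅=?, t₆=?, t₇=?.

t₁ has just one choice, so t₁ = E. Strike E from t₄, t₇.
That leaves t₆ = F. Eliminate F elsewhere: t₃, t₄, t₇.
t₇'s domain is down to {D}, so t₇ = D. Eliminate D elsewhere: t₂, t₅.
That leaves t₂ = G. Remove G from t₃.
That leaves t₅ = I. Strike I from t₃.
That leaves t₃ = H. So t₄ can't be H.
t₄'s domain is down to {C}, so t₄ = C.

t₁=E, t₂=G, t₃=H, t₄=C, t₅=I, t₆=F, t₇=D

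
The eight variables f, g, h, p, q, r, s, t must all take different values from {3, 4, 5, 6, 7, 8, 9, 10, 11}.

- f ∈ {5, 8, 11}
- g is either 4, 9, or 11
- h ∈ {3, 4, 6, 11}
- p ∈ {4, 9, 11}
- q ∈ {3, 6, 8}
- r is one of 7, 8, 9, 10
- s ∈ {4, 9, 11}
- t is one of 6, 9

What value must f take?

5

g, p, s between them cover only {4, 9, 11} — a naked triple. Remove those values from f, h, r, t.
That leaves t = 6. So h, q can't be 6.
h has just one choice, so h = 3. So q can't be 3.
q's domain is down to {8}, so q = 8. So f, r can't be 8.
So f = 5.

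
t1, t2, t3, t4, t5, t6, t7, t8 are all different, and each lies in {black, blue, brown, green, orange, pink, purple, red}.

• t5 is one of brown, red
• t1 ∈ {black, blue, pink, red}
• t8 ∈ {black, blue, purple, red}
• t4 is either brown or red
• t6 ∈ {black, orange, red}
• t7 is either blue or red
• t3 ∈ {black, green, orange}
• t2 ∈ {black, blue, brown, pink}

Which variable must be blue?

The 8 variables draw from only 8 values {black, blue, brown, green, orange, pink, purple, red}, so each is used; only t3 can be green, hence t3 = green.
The 7 still-open variables draw from only 7 values {black, blue, brown, orange, pink, purple, red}, so each is used; only t6 can be orange, hence t6 = orange.
The 6 still-open variables draw from only 6 values {black, blue, brown, pink, purple, red}, so each is used; only t8 can be purple, hence t8 = purple.
t4 and t5 share exactly the 2 values {brown, red}; by pigeonhole those values go to them, so strike brown, red from t1, t2, t7.
So blue goes to t7.

t7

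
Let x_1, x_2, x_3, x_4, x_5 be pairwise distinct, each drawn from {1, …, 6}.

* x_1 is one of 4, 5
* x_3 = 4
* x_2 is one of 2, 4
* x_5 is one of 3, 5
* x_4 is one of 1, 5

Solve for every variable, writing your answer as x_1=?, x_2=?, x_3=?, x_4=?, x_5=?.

x_1=5, x_2=2, x_3=4, x_4=1, x_5=3

x_3's domain is down to {4}, so x_3 = 4. Strike 4 from x_1, x_2.
x_1's domain is down to {5}, so x_1 = 5. Eliminate 5 elsewhere: x_4, x_5.
x_2 must be 2 (only option left).
x_4's domain is down to {1}, so x_4 = 1.
x_5's domain is down to {3}, so x_5 = 3.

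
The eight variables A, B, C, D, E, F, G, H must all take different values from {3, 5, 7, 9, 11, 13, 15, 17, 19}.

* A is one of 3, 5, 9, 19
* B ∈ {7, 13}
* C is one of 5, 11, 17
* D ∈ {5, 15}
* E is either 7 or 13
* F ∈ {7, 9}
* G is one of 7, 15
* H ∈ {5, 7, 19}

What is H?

19

B and E share exactly the 2 values {7, 13}; by pigeonhole those values go to them, so strike 7, 13 from F, G, H.
F has just one choice, so F = 9. Eliminate 9 elsewhere: A.
That leaves G = 15. So D can't be 15.
D's domain is down to {5}, so D = 5. Eliminate 5 elsewhere: A, C, H.
So H = 19.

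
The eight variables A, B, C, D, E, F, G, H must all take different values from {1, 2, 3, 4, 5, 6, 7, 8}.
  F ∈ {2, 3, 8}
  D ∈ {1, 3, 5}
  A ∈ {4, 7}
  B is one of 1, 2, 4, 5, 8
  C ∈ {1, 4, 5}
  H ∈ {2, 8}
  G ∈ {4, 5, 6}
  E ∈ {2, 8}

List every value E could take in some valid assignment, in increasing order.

Among the 8 variables, 6 fits only G (and all 8 values in {1, 2, 3, 4, 5, 6, 7, 8} must be used), so G = 6.
The 7 still-open variables together cover exactly {1, 2, 3, 4, 5, 7, 8} — 7 values for 7 variables — and 7 appears only in A's list, so A = 7.
E and H share exactly the 2 values {2, 8}; by pigeonhole those values go to them, so strike 2, 8 from B, F.
F's domain is down to {3}, so F = 3. So D can't be 3.
No further eliminations apply; E can still be any of 2, 8.

2, 8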